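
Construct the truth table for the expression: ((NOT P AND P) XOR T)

T | P | Output
--------------
0 | 0 | 0
0 | 1 | 0
1 | 0 | 1
1 | 1 | 1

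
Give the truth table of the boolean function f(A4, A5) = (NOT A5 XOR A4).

A4 | A5 | Output
----------------
0 | 0 | 1
0 | 1 | 0
1 | 0 | 0
1 | 1 | 1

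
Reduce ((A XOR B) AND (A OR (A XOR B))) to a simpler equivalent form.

By absorption (E AND (E OR v) = E):
= (A XOR B)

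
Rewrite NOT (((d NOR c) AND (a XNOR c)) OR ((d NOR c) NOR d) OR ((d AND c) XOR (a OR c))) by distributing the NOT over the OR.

NOT ((d NOR c) AND (a XNOR c)) AND NOT ((d NOR c) NOR d) AND NOT ((d AND c) XOR (a OR c))
De Morgan's: NOT(OR of terms) = AND of negations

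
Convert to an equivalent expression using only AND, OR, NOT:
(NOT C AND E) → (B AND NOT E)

NOT (NOT C AND E) OR (B AND NOT E)
(Implication elimination: A → B = NOT A OR B)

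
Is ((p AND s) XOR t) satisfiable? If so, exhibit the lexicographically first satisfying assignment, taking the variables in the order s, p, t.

s=0, p=0, t=1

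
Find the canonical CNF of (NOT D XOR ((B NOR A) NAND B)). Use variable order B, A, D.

(B OR A OR D) AND (B OR NOT A OR D) AND (NOT B OR A OR D) AND (NOT B OR NOT A OR D)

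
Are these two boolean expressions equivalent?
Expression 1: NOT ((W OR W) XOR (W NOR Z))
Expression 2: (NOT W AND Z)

Yes, they are equivalent — the two output columns agree on all 4 assignments:
W | Z | Expression 1 | Expression 2
-----------------------------------
0 | 0 | 0 | 0
0 | 1 | 1 | 1
1 | 0 | 0 | 0
1 | 1 | 0 | 0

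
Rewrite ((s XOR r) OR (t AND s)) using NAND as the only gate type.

((((s NAND (s NAND r)) NAND (r NAND (s NAND r))) NAND ((s NAND (s NAND r)) NAND (r NAND (s NAND r)))) NAND (((t NAND s) NAND (t NAND s)) NAND ((t NAND s) NAND (t NAND s))))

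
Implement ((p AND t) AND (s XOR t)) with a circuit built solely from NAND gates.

((((p NAND t) NAND (p NAND t)) NAND ((s NAND (s NAND t)) NAND (t NAND (s NAND t)))) NAND (((p NAND t) NAND (p NAND t)) NAND ((s NAND (s NAND t)) NAND (t NAND (s NAND t)))))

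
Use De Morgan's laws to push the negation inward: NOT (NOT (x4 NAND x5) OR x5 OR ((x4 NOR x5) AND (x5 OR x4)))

(x4 NAND x5) AND NOT x5 AND NOT ((x4 NOR x5) AND (x5 OR x4))
De Morgan's: NOT(OR of terms) = AND of negations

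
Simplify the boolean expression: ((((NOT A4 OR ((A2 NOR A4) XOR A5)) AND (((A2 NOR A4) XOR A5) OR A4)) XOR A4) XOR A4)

By XOR self-cancellation ((E XOR v) XOR v = E) then distribution ((E OR v) AND (E OR NOT v) = E):
= ((A2 NOR A4) XOR A5)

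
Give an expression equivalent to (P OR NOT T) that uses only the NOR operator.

((P NOR (T NOR T)) NOR (P NOR (T NOR T)))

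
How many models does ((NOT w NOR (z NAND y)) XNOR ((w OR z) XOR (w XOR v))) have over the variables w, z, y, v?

Satisfying assignments: (0,0,0,0), (0,0,1,0), (0,1,0,1), (0,1,1,1), (1,0,0,0), (1,0,1,0), (1,1,0,0), (1,1,1,1)
Count: 8 out of 16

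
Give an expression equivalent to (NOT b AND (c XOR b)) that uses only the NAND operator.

(((b NAND b) NAND ((c NAND (c NAND b)) NAND (b NAND (c NAND b)))) NAND ((b NAND b) NAND ((c NAND (c NAND b)) NAND (b NAND (c NAND b)))))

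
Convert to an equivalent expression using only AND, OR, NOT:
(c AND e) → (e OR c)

NOT (c AND e) OR (e OR c)
(Implication elimination: A → B = NOT A OR B)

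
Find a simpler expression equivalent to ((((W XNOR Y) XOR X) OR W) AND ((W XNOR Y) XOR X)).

By absorption (E AND (E OR v) = E):
= ((W XNOR Y) XOR X)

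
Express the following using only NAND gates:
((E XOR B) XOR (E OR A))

((((E NAND (E NAND B)) NAND (B NAND (E NAND B))) NAND (((E NAND (E NAND B)) NAND (B NAND (E NAND B))) NAND ((E NAND E) NAND (A NAND A)))) NAND (((E NAND E) NAND (A NAND A)) NAND (((E NAND (E NAND B)) NAND (B NAND (E NAND B))) NAND ((E NAND E) NAND (A NAND A)))))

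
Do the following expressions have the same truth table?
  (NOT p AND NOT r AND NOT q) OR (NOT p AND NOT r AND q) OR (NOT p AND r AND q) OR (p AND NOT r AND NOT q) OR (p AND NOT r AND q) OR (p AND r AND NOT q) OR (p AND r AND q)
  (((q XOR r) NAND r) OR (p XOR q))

Yes, they are equivalent — the two output columns agree on all 8 assignments:
p | r | q | Expression 1 | Expression 2
---------------------------------------
0 | 0 | 0 | 1 | 1
0 | 0 | 1 | 1 | 1
0 | 1 | 0 | 0 | 0
0 | 1 | 1 | 1 | 1
1 | 0 | 0 | 1 | 1
1 | 0 | 1 | 1 | 1
1 | 1 | 0 | 1 | 1
1 | 1 | 1 | 1 | 1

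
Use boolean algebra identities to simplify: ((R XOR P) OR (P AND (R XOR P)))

By absorption (E OR (E AND v) = E):
= (R XOR P)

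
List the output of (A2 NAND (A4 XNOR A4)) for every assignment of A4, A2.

A4 | A2 | Output
----------------
0 | 0 | 1
0 | 1 | 0
1 | 0 | 1
1 | 1 | 0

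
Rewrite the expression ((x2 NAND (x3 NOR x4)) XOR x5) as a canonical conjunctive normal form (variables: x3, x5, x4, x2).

(x3 OR x5 OR x4 OR NOT x2) AND (x3 OR NOT x5 OR x4 OR x2) AND (x3 OR NOT x5 OR NOT x4 OR x2) AND (x3 OR NOT x5 OR NOT x4 OR NOT x2) AND (NOT x3 OR NOT x5 OR x4 OR x2) AND (NOT x3 OR NOT x5 OR x4 OR NOT x2) AND (NOT x3 OR NOT x5 OR NOT x4 OR x2) AND (NOT x3 OR NOT x5 OR NOT x4 OR NOT x2)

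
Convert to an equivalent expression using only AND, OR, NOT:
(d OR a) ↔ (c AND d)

((d OR a) AND (c AND d)) OR (NOT (d OR a) AND NOT (c AND d))
(Biconditional = both true or both false)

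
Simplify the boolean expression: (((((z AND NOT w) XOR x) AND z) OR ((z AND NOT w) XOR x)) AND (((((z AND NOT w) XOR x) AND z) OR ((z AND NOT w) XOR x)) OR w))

By absorption (E AND (E OR v) = E) then absorption (E OR (E AND v) = E):
= ((z AND NOT w) XOR x)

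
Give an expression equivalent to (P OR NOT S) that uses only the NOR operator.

((P NOR (S NOR S)) NOR (P NOR (S NOR S)))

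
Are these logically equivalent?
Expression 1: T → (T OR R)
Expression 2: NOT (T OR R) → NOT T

Yes, Contrapositive is always equivalent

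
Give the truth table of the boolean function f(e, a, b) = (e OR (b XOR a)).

e | a | b | Output
------------------
0 | 0 | 0 | 0
0 | 0 | 1 | 1
0 | 1 | 0 | 1
0 | 1 | 1 | 0
1 | 0 | 0 | 1
1 | 0 | 1 | 1
1 | 1 | 0 | 1
1 | 1 | 1 | 1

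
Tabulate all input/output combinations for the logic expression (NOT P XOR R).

P | R | Output
--------------
0 | 0 | 1
0 | 1 | 0
1 | 0 | 0
1 | 1 | 1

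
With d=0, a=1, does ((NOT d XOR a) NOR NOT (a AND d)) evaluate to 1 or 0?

Substituting: ((NOT 0 XOR 1) NOR NOT (1 AND 0))
= 0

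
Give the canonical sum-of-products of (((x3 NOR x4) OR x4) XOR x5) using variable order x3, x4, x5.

Σm(0, 2, 5, 6) = (NOT x3 AND NOT x4 AND NOT x5) OR (NOT x3 AND x4 AND NOT x5) OR (x3 AND NOT x4 AND x5) OR (x3 AND x4 AND NOT x5)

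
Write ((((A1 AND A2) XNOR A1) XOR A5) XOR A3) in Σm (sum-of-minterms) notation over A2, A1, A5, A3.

Σm(0, 3, 5, 6, 8, 11, 12, 15) = (NOT A2 AND NOT A1 AND NOT A5 AND NOT A3) OR (NOT A2 AND NOT A1 AND A5 AND A3) OR (NOT A2 AND A1 AND NOT A5 AND A3) OR (NOT A2 AND A1 AND A5 AND NOT A3) OR (A2 AND NOT A1 AND NOT A5 AND NOT A3) OR (A2 AND NOT A1 AND A5 AND A3) OR (A2 AND A1 AND NOT A5 AND NOT A3) OR (A2 AND A1 AND A5 AND A3)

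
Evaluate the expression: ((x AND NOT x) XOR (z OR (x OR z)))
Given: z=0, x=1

Substituting: ((1 AND NOT 1) XOR (0 OR (1 OR 0)))
= 1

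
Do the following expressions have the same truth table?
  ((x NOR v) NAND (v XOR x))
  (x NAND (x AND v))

No. Counterexample: with v=1, x=1, Expression 1 = 1 but Expression 2 = 0.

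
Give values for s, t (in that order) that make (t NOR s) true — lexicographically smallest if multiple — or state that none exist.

s=0, t=0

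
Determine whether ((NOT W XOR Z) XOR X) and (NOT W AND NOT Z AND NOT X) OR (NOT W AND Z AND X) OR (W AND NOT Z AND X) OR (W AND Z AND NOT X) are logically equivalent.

Yes, they are equivalent — the two output columns agree on all 8 assignments:
W | Z | X | Expression 1 | Expression 2
---------------------------------------
0 | 0 | 0 | 1 | 1
0 | 0 | 1 | 0 | 0
0 | 1 | 0 | 0 | 0
0 | 1 | 1 | 1 | 1
1 | 0 | 0 | 0 | 0
1 | 0 | 1 | 1 | 1
1 | 1 | 0 | 1 | 1
1 | 1 | 1 | 0 | 0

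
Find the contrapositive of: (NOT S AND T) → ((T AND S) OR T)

Contrapositive: NOT ((T AND S) OR T) → NOT (NOT S AND T)
Note: A statement and its contrapositive are logically equivalent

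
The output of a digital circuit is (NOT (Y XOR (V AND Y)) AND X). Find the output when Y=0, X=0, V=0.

Substituting: (NOT (0 XOR (0 AND 0)) AND 0)
= 0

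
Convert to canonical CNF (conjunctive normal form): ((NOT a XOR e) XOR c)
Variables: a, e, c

(a OR e OR NOT c) AND (a OR NOT e OR c) AND (NOT a OR e OR c) AND (NOT a OR NOT e OR NOT c)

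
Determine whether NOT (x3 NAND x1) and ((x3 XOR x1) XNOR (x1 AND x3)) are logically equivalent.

No. Counterexample: with x3=0, x1=0, Expression 1 = 0 but Expression 2 = 1.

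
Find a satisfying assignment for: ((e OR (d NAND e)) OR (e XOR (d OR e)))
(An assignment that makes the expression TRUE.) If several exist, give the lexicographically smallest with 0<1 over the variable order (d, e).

d=0, e=0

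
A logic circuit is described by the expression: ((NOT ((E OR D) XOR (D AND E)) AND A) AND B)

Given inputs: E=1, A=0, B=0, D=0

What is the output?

Substituting: ((NOT ((1 OR 0) XOR (0 AND 1)) AND 0) AND 0)
= 0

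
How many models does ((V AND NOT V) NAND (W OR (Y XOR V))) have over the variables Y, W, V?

Satisfying assignments: (0,0,0), (0,0,1), (0,1,0), (0,1,1), (1,0,0), (1,0,1), (1,1,0), (1,1,1)
Count: 8 out of 8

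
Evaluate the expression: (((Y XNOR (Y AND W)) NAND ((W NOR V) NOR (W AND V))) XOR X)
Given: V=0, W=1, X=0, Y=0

Substituting: (((0 XNOR (0 AND 1)) NAND ((1 NOR 0) NOR (1 AND 0))) XOR 0)
= 0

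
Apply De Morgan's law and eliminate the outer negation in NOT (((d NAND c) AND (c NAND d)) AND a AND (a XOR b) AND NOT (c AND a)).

NOT ((d NAND c) AND (c NAND d)) OR NOT a OR NOT (a XOR b) OR (c AND a)
De Morgan's: NOT(AND of terms) = OR of negations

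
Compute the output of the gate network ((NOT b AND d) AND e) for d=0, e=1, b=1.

Substituting: ((NOT 1 AND 0) AND 1)
= 0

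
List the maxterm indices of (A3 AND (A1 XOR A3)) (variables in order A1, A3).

ΠM(0, 2, 3) = (A1 OR A3) AND (NOT A1 OR A3) AND (NOT A1 OR NOT A3)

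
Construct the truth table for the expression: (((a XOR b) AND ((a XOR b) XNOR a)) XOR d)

b | d | a | Output
------------------
0 | 0 | 0 | 0
0 | 0 | 1 | 1
0 | 1 | 0 | 1
0 | 1 | 1 | 0
1 | 0 | 0 | 0
1 | 0 | 1 | 0
1 | 1 | 0 | 1
1 | 1 | 1 | 1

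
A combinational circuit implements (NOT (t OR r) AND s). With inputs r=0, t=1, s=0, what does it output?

Substituting: (NOT (1 OR 0) AND 0)
= 0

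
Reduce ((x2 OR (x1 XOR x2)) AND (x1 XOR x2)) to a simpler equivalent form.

By absorption (E AND (E OR v) = E):
= (x1 XOR x2)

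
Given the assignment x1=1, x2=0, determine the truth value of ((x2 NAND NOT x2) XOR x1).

Substituting: ((0 NAND NOT 0) XOR 1)
= 0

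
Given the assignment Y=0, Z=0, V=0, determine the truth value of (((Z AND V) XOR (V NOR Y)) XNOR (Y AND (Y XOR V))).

Substituting: (((0 AND 0) XOR (0 NOR 0)) XNOR (0 AND (0 XOR 0)))
= 0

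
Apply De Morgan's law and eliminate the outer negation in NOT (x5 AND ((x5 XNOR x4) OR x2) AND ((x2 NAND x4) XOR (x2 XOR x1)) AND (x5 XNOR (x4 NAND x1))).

NOT x5 OR NOT ((x5 XNOR x4) OR x2) OR NOT ((x2 NAND x4) XOR (x2 XOR x1)) OR NOT (x5 XNOR (x4 NAND x1))
De Morgan's: NOT(AND of terms) = OR of negations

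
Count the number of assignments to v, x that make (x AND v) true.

Satisfying assignments: (1,1)
Count: 1 out of 4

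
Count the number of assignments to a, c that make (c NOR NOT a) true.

Satisfying assignments: (1,0)
Count: 1 out of 4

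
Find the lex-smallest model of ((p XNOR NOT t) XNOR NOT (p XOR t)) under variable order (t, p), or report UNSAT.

UNSATISFIABLE - no assignment makes this expression true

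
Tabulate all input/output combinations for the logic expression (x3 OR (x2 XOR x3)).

x3 | x2 | Output
----------------
0 | 0 | 0
0 | 1 | 1
1 | 0 | 1
1 | 1 | 1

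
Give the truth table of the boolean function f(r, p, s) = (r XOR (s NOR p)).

r | p | s | Output
------------------
0 | 0 | 0 | 1
0 | 0 | 1 | 0
0 | 1 | 0 | 0
0 | 1 | 1 | 0
1 | 0 | 0 | 0
1 | 0 | 1 | 1
1 | 1 | 0 | 1
1 | 1 | 1 | 1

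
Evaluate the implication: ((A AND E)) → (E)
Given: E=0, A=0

Antecedent ((A AND E)) = 0; consequent (E) = 0.
0 → 0 = 1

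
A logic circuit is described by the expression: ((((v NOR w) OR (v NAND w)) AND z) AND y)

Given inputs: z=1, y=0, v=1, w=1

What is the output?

Substituting: ((((1 NOR 1) OR (1 NAND 1)) AND 1) AND 0)
= 0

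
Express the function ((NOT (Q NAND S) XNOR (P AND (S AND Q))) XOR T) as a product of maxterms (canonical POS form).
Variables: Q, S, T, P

ΠM(2, 3, 6, 7, 10, 11, 12, 15) = (Q OR S OR NOT T OR P) AND (Q OR S OR NOT T OR NOT P) AND (Q OR NOT S OR NOT T OR P) AND (Q OR NOT S OR NOT T OR NOT P) AND (NOT Q OR S OR NOT T OR P) AND (NOT Q OR S OR NOT T OR NOT P) AND (NOT Q OR NOT S OR T OR P) AND (NOT Q OR NOT S OR NOT T OR NOT P)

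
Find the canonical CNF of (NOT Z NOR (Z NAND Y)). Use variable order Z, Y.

(Z OR Y) AND (Z OR NOT Y) AND (NOT Z OR Y)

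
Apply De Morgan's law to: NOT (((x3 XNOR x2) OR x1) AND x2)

NOT ((x3 XNOR x2) OR x1) OR NOT x2
De Morgan's: NOT(AND of terms) = OR of negations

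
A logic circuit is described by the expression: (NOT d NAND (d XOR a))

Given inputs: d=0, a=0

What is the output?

Substituting: (NOT 0 NAND (0 XOR 0))
= 1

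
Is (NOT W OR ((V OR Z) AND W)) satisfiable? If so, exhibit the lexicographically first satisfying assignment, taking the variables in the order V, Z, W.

V=0, Z=0, W=0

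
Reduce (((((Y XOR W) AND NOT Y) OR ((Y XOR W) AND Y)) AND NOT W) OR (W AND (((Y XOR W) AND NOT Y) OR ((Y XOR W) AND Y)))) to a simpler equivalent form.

By distribution ((E AND v) OR (E AND NOT v) = E) then distribution ((E AND v) OR (E AND NOT v) = E):
= (Y XOR W)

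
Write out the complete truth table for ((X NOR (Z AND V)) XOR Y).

Z | Y | V | X | Output
----------------------
0 | 0 | 0 | 0 | 1
0 | 0 | 0 | 1 | 0
0 | 0 | 1 | 0 | 1
0 | 0 | 1 | 1 | 0
0 | 1 | 0 | 0 | 0
0 | 1 | 0 | 1 | 1
0 | 1 | 1 | 0 | 0
0 | 1 | 1 | 1 | 1
1 | 0 | 0 | 0 | 1
1 | 0 | 0 | 1 | 0
1 | 0 | 1 | 0 | 0
1 | 0 | 1 | 1 | 0
1 | 1 | 0 | 0 | 0
1 | 1 | 0 | 1 | 1
1 | 1 | 1 | 0 | 1
1 | 1 | 1 | 1 | 1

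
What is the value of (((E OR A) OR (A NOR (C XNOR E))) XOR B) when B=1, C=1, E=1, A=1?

Substituting: (((1 OR 1) OR (1 NOR (1 XNOR 1))) XOR 1)
= 0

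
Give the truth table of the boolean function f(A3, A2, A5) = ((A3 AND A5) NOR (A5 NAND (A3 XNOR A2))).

A3 | A2 | A5 | Output
---------------------
0 | 0 | 0 | 0
0 | 0 | 1 | 1
0 | 1 | 0 | 0
0 | 1 | 1 | 0
1 | 0 | 0 | 0
1 | 0 | 1 | 0
1 | 1 | 0 | 0
1 | 1 | 1 | 0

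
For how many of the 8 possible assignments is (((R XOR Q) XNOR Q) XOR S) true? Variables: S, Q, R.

Satisfying assignments: (0,0,0), (0,1,0), (1,0,1), (1,1,1)
Count: 4 out of 8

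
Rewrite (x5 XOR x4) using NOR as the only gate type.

((((x5 NOR x4) NOR (x5 NOR x4)) NOR ((x5 NOR x4) NOR (x5 NOR x4))) NOR ((((x5 NOR x5) NOR (x4 NOR x4)) NOR ((x5 NOR x5) NOR (x4 NOR x4))) NOR (((x5 NOR x5) NOR (x4 NOR x4)) NOR ((x5 NOR x5) NOR (x4 NOR x4)))))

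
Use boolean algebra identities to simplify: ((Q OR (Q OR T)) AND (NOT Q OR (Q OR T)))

By distribution ((E OR v) AND (E OR NOT v) = E):
= (Q OR T)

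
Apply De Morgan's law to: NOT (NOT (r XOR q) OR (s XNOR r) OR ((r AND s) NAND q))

(r XOR q) AND NOT (s XNOR r) AND NOT ((r AND s) NAND q)
De Morgan's: NOT(OR of terms) = AND of negations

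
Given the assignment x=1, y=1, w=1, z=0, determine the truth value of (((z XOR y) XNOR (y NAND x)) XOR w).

Substituting: (((0 XOR 1) XNOR (1 NAND 1)) XOR 1)
= 1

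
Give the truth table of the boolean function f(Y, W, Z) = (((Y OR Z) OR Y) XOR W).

Y | W | Z | Output
------------------
0 | 0 | 0 | 0
0 | 0 | 1 | 1
0 | 1 | 0 | 1
0 | 1 | 1 | 0
1 | 0 | 0 | 1
1 | 0 | 1 | 1
1 | 1 | 0 | 0
1 | 1 | 1 | 0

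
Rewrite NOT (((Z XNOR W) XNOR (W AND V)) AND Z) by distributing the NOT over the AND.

NOT ((Z XNOR W) XNOR (W AND V)) OR NOT Z
De Morgan's: NOT(AND of terms) = OR of negations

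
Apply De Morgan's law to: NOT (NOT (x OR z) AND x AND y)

(x OR z) OR NOT x OR NOT y
De Morgan's: NOT(AND of terms) = OR of negations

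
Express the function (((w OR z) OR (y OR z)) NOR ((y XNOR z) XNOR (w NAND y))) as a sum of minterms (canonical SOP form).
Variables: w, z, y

Σm() = FALSE (no minterms)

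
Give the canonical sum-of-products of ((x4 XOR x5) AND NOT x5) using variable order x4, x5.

Σm(2) = (x4 AND NOT x5)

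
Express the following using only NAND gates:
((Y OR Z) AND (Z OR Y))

((((Y NAND Y) NAND (Z NAND Z)) NAND ((Z NAND Z) NAND (Y NAND Y))) NAND (((Y NAND Y) NAND (Z NAND Z)) NAND ((Z NAND Z) NAND (Y NAND Y))))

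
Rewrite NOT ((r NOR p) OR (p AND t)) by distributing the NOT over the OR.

NOT (r NOR p) AND NOT (p AND t)
De Morgan's: NOT(OR of terms) = AND of negations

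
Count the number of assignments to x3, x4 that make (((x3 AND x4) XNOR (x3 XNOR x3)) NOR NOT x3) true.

Satisfying assignments: (1,0)
Count: 1 out of 4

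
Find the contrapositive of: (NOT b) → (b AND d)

Contrapositive: NOT (b AND d) → b
Note: A statement and its contrapositive are logically equivalent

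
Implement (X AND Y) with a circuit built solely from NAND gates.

((X NAND Y) NAND (X NAND Y))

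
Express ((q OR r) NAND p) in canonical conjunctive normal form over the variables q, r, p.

(q OR NOT r OR NOT p) AND (NOT q OR r OR NOT p) AND (NOT q OR NOT r OR NOT p)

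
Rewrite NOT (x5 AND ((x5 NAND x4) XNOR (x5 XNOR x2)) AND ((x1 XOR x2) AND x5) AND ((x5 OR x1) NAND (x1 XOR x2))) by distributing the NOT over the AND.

NOT x5 OR NOT ((x5 NAND x4) XNOR (x5 XNOR x2)) OR NOT ((x1 XOR x2) AND x5) OR NOT ((x5 OR x1) NAND (x1 XOR x2))
De Morgan's: NOT(AND of terms) = OR of negations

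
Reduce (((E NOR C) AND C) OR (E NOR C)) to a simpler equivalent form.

By absorption (E OR (E AND v) = E):
= (E NOR C)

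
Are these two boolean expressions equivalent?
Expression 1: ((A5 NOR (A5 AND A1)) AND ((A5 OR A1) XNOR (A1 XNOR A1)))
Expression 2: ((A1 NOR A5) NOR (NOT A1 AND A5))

No. Counterexample: with A5=1, A1=1, Expression 1 = 0 but Expression 2 = 1.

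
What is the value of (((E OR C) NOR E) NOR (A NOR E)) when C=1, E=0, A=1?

Substituting: (((0 OR 1) NOR 0) NOR (1 NOR 0))
= 1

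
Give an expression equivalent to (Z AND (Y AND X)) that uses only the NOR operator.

((Z NOR Z) NOR (((Y NOR Y) NOR (X NOR X)) NOR ((Y NOR Y) NOR (X NOR X))))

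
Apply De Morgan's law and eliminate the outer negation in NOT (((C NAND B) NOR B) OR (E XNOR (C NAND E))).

NOT ((C NAND B) NOR B) AND NOT (E XNOR (C NAND E))
De Morgan's: NOT(OR of terms) = AND of negations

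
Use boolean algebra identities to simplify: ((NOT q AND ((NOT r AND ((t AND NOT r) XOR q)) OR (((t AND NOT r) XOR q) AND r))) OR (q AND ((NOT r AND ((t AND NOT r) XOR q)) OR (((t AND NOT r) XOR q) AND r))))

By distribution ((E AND v) OR (E AND NOT v) = E) then distribution ((E AND v) OR (E AND NOT v) = E):
= ((t AND NOT r) XOR q)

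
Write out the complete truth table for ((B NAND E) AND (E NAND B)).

E | B | Output
--------------
0 | 0 | 1
0 | 1 | 1
1 | 0 | 1
1 | 1 | 0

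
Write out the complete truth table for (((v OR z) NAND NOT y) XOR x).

y | z | v | x | Output
----------------------
0 | 0 | 0 | 0 | 1
0 | 0 | 0 | 1 | 0
0 | 0 | 1 | 0 | 0
0 | 0 | 1 | 1 | 1
0 | 1 | 0 | 0 | 0
0 | 1 | 0 | 1 | 1
0 | 1 | 1 | 0 | 0
0 | 1 | 1 | 1 | 1
1 | 0 | 0 | 0 | 1
1 | 0 | 0 | 1 | 0
1 | 0 | 1 | 0 | 1
1 | 0 | 1 | 1 | 0
1 | 1 | 0 | 0 | 1
1 | 1 | 0 | 1 | 0
1 | 1 | 1 | 0 | 1
1 | 1 | 1 | 1 | 0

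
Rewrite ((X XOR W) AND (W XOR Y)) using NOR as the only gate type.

((((((X NOR W) NOR (X NOR W)) NOR ((X NOR W) NOR (X NOR W))) NOR ((((X NOR X) NOR (W NOR W)) NOR ((X NOR X) NOR (W NOR W))) NOR (((X NOR X) NOR (W NOR W)) NOR ((X NOR X) NOR (W NOR W))))) NOR ((((X NOR W) NOR (X NOR W)) NOR ((X NOR W) NOR (X NOR W))) NOR ((((X NOR X) NOR (W NOR W)) NOR ((X NOR X) NOR (W NOR W))) NOR (((X NOR X) NOR (W NOR W)) NOR ((X NOR X) NOR (W NOR W)))))) NOR (((((W NOR Y) NOR (W NOR Y)) NOR ((W NOR Y) NOR (W NOR Y))) NOR ((((W NOR W) NOR (Y NOR Y)) NOR ((W NOR W) NOR (Y NOR Y))) NOR (((W NOR W) NOR (Y NOR Y)) NOR ((W NOR W) NOR (Y NOR Y))))) NOR ((((W NOR Y) NOR (W NOR Y)) NOR ((W NOR Y) NOR (W NOR Y))) NOR ((((W NOR W) NOR (Y NOR Y)) NOR ((W NOR W) NOR (Y NOR Y))) NOR (((W NOR W) NOR (Y NOR Y)) NOR ((W NOR W) NOR (Y NOR Y)))))))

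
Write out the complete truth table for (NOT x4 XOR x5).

x5 | x4 | Output
----------------
0 | 0 | 1
0 | 1 | 0
1 | 0 | 0
1 | 1 | 1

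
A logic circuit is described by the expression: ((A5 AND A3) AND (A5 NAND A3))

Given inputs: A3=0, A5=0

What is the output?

Substituting: ((0 AND 0) AND (0 NAND 0))
= 0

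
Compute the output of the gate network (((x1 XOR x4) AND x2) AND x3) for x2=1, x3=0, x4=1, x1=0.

Substituting: (((0 XOR 1) AND 1) AND 0)
= 0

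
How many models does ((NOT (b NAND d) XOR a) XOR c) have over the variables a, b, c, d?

Satisfying assignments: (0,0,1,0), (0,0,1,1), (0,1,0,1), (0,1,1,0), (1,0,0,0), (1,0,0,1), (1,1,0,0), (1,1,1,1)
Count: 8 out of 16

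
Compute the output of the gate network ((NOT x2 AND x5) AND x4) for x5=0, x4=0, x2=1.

Substituting: ((NOT 1 AND 0) AND 0)
= 0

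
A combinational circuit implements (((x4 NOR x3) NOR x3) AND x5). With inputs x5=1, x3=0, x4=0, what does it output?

Substituting: (((0 NOR 0) NOR 0) AND 1)
= 0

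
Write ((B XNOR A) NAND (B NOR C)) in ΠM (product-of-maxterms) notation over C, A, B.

ΠM(0) = (C OR A OR B)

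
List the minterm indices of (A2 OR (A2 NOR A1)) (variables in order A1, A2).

Σm(0, 1, 3) = (NOT A1 AND NOT A2) OR (NOT A1 AND A2) OR (A1 AND A2)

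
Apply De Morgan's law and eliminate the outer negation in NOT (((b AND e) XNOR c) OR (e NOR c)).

NOT ((b AND e) XNOR c) AND NOT (e NOR c)
De Morgan's: NOT(OR of terms) = AND of negations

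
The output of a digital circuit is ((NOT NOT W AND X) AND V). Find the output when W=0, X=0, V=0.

Substituting: ((NOT NOT 0 AND 0) AND 0)
= 0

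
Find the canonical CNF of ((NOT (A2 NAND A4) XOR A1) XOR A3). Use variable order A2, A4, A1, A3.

(A2 OR A4 OR A1 OR A3) AND (A2 OR A4 OR NOT A1 OR NOT A3) AND (A2 OR NOT A4 OR A1 OR A3) AND (A2 OR NOT A4 OR NOT A1 OR NOT A3) AND (NOT A2 OR A4 OR A1 OR A3) AND (NOT A2 OR A4 OR NOT A1 OR NOT A3) AND (NOT A2 OR NOT A4 OR A1 OR NOT A3) AND (NOT A2 OR NOT A4 OR NOT A1 OR A3)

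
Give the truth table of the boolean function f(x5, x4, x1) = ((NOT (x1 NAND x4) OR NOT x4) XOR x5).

x5 | x4 | x1 | Output
---------------------
0 | 0 | 0 | 1
0 | 0 | 1 | 1
0 | 1 | 0 | 0
0 | 1 | 1 | 1
1 | 0 | 0 | 0
1 | 0 | 1 | 0
1 | 1 | 0 | 1
1 | 1 | 1 | 0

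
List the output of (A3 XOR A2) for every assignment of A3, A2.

A3 | A2 | Output
----------------
0 | 0 | 0
0 | 1 | 1
1 | 0 | 1
1 | 1 | 0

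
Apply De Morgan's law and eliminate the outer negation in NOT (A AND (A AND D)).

NOT A OR NOT (A AND D)
De Morgan's: NOT(AND of terms) = OR of negations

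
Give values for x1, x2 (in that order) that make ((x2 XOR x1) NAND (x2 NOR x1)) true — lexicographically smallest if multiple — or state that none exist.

x1=0, x2=0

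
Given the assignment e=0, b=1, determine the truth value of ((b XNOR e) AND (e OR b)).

Substituting: ((1 XNOR 0) AND (0 OR 1))
= 0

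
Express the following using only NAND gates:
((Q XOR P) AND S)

((((Q NAND (Q NAND P)) NAND (P NAND (Q NAND P))) NAND S) NAND (((Q NAND (Q NAND P)) NAND (P NAND (Q NAND P))) NAND S))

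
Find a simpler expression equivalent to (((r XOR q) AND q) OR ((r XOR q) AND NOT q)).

By distribution ((E AND v) OR (E AND NOT v) = E):
= (r XOR q)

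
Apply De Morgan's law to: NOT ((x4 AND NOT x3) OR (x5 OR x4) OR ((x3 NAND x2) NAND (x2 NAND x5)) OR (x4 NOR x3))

NOT (x4 AND NOT x3) AND NOT (x5 OR x4) AND NOT ((x3 NAND x2) NAND (x2 NAND x5)) AND NOT (x4 NOR x3)
De Morgan's: NOT(OR of terms) = AND of negations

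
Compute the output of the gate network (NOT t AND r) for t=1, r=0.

Substituting: (NOT 1 AND 0)
= 0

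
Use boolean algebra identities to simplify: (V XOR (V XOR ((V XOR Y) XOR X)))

By XOR self-cancellation ((E XOR v) XOR v = E):
= ((V XOR Y) XOR X)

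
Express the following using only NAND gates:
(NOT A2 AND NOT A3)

(((A2 NAND A2) NAND (A3 NAND A3)) NAND ((A2 NAND A2) NAND (A3 NAND A3)))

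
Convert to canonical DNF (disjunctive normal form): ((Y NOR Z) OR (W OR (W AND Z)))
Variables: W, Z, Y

(NOT W AND NOT Z AND NOT Y) OR (W AND NOT Z AND NOT Y) OR (W AND NOT Z AND Y) OR (W AND Z AND NOT Y) OR (W AND Z AND Y)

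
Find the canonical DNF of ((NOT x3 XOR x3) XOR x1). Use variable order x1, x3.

(NOT x1 AND NOT x3) OR (NOT x1 AND x3)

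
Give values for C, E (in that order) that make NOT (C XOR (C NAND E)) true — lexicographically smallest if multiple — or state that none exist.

C=1, E=0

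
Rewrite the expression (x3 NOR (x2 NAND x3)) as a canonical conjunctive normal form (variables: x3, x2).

(x3 OR x2) AND (x3 OR NOT x2) AND (NOT x3 OR x2) AND (NOT x3 OR NOT x2)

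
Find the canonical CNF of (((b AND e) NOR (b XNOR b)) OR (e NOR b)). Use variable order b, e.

(b OR NOT e) AND (NOT b OR e) AND (NOT b OR NOT e)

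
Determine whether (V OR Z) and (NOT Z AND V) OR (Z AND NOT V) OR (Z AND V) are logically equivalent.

Yes, they are equivalent — the two output columns agree on all 4 assignments:
Z | V | Expression 1 | Expression 2
-----------------------------------
0 | 0 | 0 | 0
0 | 1 | 1 | 1
1 | 0 | 1 | 1
1 | 1 | 1 | 1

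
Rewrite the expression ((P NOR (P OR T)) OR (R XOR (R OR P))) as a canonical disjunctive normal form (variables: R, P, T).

(NOT R AND NOT P AND NOT T) OR (NOT R AND P AND NOT T) OR (NOT R AND P AND T) OR (R AND NOT P AND NOT T)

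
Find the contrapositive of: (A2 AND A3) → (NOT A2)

Contrapositive: A2 → NOT (A2 AND A3)
Note: A statement and its contrapositive are logically equivalent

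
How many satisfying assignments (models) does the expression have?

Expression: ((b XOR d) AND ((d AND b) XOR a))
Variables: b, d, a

Satisfying assignments: (0,1,1), (1,0,1)
Count: 2 out of 8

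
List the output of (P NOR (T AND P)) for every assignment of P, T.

P | T | Output
--------------
0 | 0 | 1
0 | 1 | 1
1 | 0 | 0
1 | 1 | 0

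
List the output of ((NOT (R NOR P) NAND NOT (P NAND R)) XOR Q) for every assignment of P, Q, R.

P | Q | R | Output
------------------
0 | 0 | 0 | 1
0 | 0 | 1 | 1
0 | 1 | 0 | 0
0 | 1 | 1 | 0
1 | 0 | 0 | 1
1 | 0 | 1 | 0
1 | 1 | 0 | 0
1 | 1 | 1 | 1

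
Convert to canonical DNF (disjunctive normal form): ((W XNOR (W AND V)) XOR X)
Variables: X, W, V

(NOT X AND NOT W AND NOT V) OR (NOT X AND NOT W AND V) OR (NOT X AND W AND V) OR (X AND W AND NOT V)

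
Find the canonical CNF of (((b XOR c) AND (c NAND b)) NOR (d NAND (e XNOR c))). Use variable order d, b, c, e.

(d OR b OR c OR e) AND (d OR b OR c OR NOT e) AND (d OR b OR NOT c OR e) AND (d OR b OR NOT c OR NOT e) AND (d OR NOT b OR c OR e) AND (d OR NOT b OR c OR NOT e) AND (d OR NOT b OR NOT c OR e) AND (d OR NOT b OR NOT c OR NOT e) AND (NOT d OR b OR c OR NOT e) AND (NOT d OR b OR NOT c OR e) AND (NOT d OR b OR NOT c OR NOT e) AND (NOT d OR NOT b OR c OR e) AND (NOT d OR NOT b OR c OR NOT e) AND (NOT d OR NOT b OR NOT c OR e)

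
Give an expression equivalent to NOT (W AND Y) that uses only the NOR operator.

(((W NOR W) NOR (Y NOR Y)) NOR ((W NOR W) NOR (Y NOR Y)))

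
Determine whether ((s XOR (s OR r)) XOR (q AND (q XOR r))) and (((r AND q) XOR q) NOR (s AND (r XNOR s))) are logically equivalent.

No. Counterexample: with s=0, r=0, q=0, Expression 1 = 0 but Expression 2 = 1.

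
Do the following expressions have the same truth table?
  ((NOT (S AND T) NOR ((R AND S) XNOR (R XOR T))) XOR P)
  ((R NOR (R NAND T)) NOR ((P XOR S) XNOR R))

No. Counterexample: with P=0, S=0, T=0, R=1, Expression 1 = 0 but Expression 2 = 1.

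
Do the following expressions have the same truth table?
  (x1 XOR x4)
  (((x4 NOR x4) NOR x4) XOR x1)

No. Counterexample: with x4=1, x1=0, Expression 1 = 1 but Expression 2 = 0.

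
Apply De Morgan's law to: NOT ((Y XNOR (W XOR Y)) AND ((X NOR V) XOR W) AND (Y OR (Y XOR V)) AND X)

NOT (Y XNOR (W XOR Y)) OR NOT ((X NOR V) XOR W) OR NOT (Y OR (Y XOR V)) OR NOT X
De Morgan's: NOT(AND of terms) = OR of negations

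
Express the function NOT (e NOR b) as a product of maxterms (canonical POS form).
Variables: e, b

ΠM(0) = (e OR b)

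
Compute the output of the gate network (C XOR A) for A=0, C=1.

Substituting: (1 XOR 0)
= 1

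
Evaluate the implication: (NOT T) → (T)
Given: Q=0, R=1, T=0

Antecedent (NOT T) = 1; consequent (T) = 0.
1 → 0 = 0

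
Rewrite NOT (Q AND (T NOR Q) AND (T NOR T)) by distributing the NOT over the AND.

NOT Q OR NOT (T NOR Q) OR NOT (T NOR T)
De Morgan's: NOT(AND of terms) = OR of negations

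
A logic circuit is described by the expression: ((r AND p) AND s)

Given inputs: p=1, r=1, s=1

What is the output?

Substituting: ((1 AND 1) AND 1)
= 1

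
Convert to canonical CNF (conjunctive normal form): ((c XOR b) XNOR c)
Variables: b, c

(NOT b OR c) AND (NOT b OR NOT c)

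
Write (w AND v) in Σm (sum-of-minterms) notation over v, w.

Σm(3) = (v AND w)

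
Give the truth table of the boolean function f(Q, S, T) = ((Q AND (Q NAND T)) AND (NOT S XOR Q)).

Q | S | T | Output
------------------
0 | 0 | 0 | 0
0 | 0 | 1 | 0
0 | 1 | 0 | 0
0 | 1 | 1 | 0
1 | 0 | 0 | 0
1 | 0 | 1 | 0
1 | 1 | 0 | 1
1 | 1 | 1 | 0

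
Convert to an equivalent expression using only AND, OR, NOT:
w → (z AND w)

NOT w OR (z AND w)
(Implication elimination: A → B = NOT A OR B)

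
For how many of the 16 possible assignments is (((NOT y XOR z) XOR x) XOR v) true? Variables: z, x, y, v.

Satisfying assignments: (0,0,0,0), (0,0,1,1), (0,1,0,1), (0,1,1,0), (1,0,0,1), (1,0,1,0), (1,1,0,0), (1,1,1,1)
Count: 8 out of 16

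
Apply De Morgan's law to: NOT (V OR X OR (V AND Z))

NOT V AND NOT X AND NOT (V AND Z)
De Morgan's: NOT(OR of terms) = AND of negations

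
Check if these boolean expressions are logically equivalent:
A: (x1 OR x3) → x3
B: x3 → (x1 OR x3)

No, Converse is not equivalent to original (counterexample: x1=1, x3=0)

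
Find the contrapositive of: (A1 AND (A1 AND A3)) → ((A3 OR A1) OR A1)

Contrapositive: NOT ((A3 OR A1) OR A1) → NOT (A1 AND (A1 AND A3))
Note: A statement and its contrapositive are logically equivalent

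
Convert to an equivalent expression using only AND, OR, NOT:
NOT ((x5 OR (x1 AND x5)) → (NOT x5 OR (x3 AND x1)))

(x5 OR (x1 AND x5)) AND NOT (NOT x5 OR (x3 AND x1))
(Negated implication: NOT(A → B) = A AND NOT B)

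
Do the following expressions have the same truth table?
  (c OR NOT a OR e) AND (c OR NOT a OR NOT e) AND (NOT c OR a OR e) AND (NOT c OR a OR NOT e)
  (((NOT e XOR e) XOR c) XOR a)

Yes, they are equivalent — the two output columns agree on all 8 assignments:
c | a | e | Expression 1 | Expression 2
---------------------------------------
0 | 0 | 0 | 1 | 1
0 | 0 | 1 | 1 | 1
0 | 1 | 0 | 0 | 0
0 | 1 | 1 | 0 | 0
1 | 0 | 0 | 0 | 0
1 | 0 | 1 | 0 | 0
1 | 1 | 0 | 1 | 1
1 | 1 | 1 | 1 | 1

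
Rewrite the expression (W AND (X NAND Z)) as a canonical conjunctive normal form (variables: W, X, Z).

(W OR X OR Z) AND (W OR X OR NOT Z) AND (W OR NOT X OR Z) AND (W OR NOT X OR NOT Z) AND (NOT W OR NOT X OR NOT Z)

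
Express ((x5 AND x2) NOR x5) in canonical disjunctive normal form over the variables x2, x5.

(NOT x2 AND NOT x5) OR (x2 AND NOT x5)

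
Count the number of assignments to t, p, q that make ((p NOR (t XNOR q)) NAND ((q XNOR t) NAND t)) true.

Satisfying assignments: (0,0,0), (0,1,0), (0,1,1), (1,0,1), (1,1,0), (1,1,1)
Count: 6 out of 8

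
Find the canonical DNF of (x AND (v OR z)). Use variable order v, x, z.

(NOT v AND x AND z) OR (v AND x AND NOT z) OR (v AND x AND z)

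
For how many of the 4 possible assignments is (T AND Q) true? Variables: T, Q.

Satisfying assignments: (1,1)
Count: 1 out of 4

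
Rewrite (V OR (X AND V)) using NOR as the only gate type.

((V NOR ((X NOR X) NOR (V NOR V))) NOR (V NOR ((X NOR X) NOR (V NOR V))))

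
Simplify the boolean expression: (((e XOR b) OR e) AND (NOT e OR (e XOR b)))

By distribution ((E OR v) AND (E OR NOT v) = E):
= (e XOR b)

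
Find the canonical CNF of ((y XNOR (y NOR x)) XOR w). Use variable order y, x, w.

(y OR x OR w) AND (y OR NOT x OR NOT w) AND (NOT y OR x OR w) AND (NOT y OR NOT x OR w)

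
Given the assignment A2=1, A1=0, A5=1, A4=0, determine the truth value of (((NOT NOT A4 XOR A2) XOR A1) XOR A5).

Substituting: (((NOT NOT 0 XOR 1) XOR 0) XOR 1)
= 0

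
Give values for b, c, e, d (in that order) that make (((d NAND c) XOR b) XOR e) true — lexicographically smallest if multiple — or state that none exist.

b=0, c=0, e=0, d=0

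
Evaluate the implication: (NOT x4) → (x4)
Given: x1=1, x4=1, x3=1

Antecedent (NOT x4) = 0; consequent (x4) = 1.
0 → 1 = 1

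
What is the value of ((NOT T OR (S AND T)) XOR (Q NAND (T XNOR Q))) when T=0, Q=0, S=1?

Substituting: ((NOT 0 OR (1 AND 0)) XOR (0 NAND (0 XNOR 0)))
= 0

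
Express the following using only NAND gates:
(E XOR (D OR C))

((E NAND (E NAND ((D NAND D) NAND (C NAND C)))) NAND (((D NAND D) NAND (C NAND C)) NAND (E NAND ((D NAND D) NAND (C NAND C)))))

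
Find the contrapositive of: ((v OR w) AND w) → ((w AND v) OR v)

Contrapositive: NOT ((w AND v) OR v) → NOT ((v OR w) AND w)
Note: A statement and its contrapositive are logically equivalent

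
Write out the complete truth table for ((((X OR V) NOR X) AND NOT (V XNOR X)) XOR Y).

V | Y | X | Output
------------------
0 | 0 | 0 | 0
0 | 0 | 1 | 0
0 | 1 | 0 | 1
0 | 1 | 1 | 1
1 | 0 | 0 | 0
1 | 0 | 1 | 0
1 | 1 | 0 | 1
1 | 1 | 1 | 1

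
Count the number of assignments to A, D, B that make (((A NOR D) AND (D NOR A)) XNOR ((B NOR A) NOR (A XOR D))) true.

Satisfying assignments: (0,0,1), (0,1,0), (0,1,1), (1,0,0), (1,0,1)
Count: 5 out of 8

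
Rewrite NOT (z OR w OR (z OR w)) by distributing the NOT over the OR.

NOT z AND NOT w AND NOT (z OR w)
De Morgan's: NOT(OR of terms) = AND of negations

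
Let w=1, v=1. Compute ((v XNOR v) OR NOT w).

Substituting: ((1 XNOR 1) OR NOT 1)
= 1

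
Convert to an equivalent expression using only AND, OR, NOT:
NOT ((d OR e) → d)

(d OR e) AND NOT d
(Negated implication: NOT(A → B) = A AND NOT B)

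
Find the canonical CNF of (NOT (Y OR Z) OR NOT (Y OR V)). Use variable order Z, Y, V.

(Z OR NOT Y OR V) AND (Z OR NOT Y OR NOT V) AND (NOT Z OR Y OR NOT V) AND (NOT Z OR NOT Y OR V) AND (NOT Z OR NOT Y OR NOT V)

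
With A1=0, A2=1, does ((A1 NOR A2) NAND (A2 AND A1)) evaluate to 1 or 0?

Substituting: ((0 NOR 1) NAND (1 AND 0))
= 1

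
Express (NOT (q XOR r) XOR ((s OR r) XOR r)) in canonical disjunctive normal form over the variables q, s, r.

(NOT q AND NOT s AND NOT r) OR (q AND NOT s AND r) OR (q AND s AND NOT r) OR (q AND s AND r)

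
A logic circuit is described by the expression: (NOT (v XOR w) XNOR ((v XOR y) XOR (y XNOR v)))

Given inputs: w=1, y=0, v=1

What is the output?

Substituting: (NOT (1 XOR 1) XNOR ((1 XOR 0) XOR (0 XNOR 1)))
= 1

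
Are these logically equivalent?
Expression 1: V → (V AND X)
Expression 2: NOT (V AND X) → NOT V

Yes, Contrapositive is always equivalent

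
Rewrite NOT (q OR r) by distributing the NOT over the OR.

NOT q AND NOT r
De Morgan's: NOT(OR of terms) = AND of negations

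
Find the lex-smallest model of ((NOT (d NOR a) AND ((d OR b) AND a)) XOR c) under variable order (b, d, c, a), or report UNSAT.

b=0, d=0, c=1, a=0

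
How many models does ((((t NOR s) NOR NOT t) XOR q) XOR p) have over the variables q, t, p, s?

Satisfying assignments: (0,0,1,0), (0,0,1,1), (0,1,0,0), (0,1,0,1), (1,0,0,0), (1,0,0,1), (1,1,1,0), (1,1,1,1)
Count: 8 out of 16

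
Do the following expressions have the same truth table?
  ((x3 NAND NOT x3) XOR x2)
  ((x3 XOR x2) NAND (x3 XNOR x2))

No. Counterexample: with x3=0, x2=1, Expression 1 = 0 but Expression 2 = 1.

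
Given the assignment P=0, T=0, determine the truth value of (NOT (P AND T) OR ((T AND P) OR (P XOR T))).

Substituting: (NOT (0 AND 0) OR ((0 AND 0) OR (0 XOR 0)))
= 1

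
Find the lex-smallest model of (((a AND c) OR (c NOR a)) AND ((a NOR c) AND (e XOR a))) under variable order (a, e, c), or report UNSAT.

a=0, e=1, c=0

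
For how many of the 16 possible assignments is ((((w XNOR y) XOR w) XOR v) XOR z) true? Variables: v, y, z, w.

Satisfying assignments: (0,0,0,0), (0,0,0,1), (0,1,1,0), (0,1,1,1), (1,0,1,0), (1,0,1,1), (1,1,0,0), (1,1,0,1)
Count: 8 out of 16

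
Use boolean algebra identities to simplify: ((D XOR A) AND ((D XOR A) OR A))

By absorption (E AND (E OR v) = E):
= (D XOR A)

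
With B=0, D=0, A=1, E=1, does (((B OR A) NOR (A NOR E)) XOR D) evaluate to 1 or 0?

Substituting: (((0 OR 1) NOR (1 NOR 1)) XOR 0)
= 0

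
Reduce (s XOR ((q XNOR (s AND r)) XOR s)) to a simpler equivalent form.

By XOR self-cancellation ((E XOR v) XOR v = E):
= (q XNOR (s AND r))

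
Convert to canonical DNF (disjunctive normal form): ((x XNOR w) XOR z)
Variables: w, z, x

(NOT w AND NOT z AND NOT x) OR (NOT w AND z AND x) OR (w AND NOT z AND x) OR (w AND z AND NOT x)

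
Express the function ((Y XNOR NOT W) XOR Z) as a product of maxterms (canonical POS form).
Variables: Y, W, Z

ΠM(0, 3, 5, 6) = (Y OR W OR Z) AND (Y OR NOT W OR NOT Z) AND (NOT Y OR W OR NOT Z) AND (NOT Y OR NOT W OR Z)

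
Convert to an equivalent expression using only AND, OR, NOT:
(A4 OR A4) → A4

NOT (A4 OR A4) OR A4
(Implication elimination: A → B = NOT A OR B)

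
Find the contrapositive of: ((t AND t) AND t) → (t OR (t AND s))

Contrapositive: NOT (t OR (t AND s)) → NOT ((t AND t) AND t)
Note: A statement and its contrapositive are logically equivalent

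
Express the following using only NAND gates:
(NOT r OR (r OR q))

(((r NAND r) NAND (r NAND r)) NAND (((r NAND r) NAND (q NAND q)) NAND ((r NAND r) NAND (q NAND q))))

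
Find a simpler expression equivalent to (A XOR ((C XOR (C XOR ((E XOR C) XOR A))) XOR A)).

By XOR self-cancellation ((E XOR v) XOR v = E) then XOR self-cancellation ((E XOR v) XOR v = E):
= ((E XOR C) XOR A)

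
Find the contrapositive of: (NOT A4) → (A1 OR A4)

Contrapositive: NOT (A1 OR A4) → A4
Note: A statement and its contrapositive are logically equivalent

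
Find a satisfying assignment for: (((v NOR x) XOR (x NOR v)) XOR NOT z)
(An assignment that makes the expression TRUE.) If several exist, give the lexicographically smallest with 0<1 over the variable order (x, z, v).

x=0, z=0, v=0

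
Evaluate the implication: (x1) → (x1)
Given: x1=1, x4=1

Antecedent (x1) = 1; consequent (x1) = 1.
1 → 1 = 1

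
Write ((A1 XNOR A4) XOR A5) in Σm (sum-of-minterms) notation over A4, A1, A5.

Σm(0, 3, 5, 6) = (NOT A4 AND NOT A1 AND NOT A5) OR (NOT A4 AND A1 AND A5) OR (A4 AND NOT A1 AND A5) OR (A4 AND A1 AND NOT A5)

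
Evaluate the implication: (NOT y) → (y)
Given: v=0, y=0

Antecedent (NOT y) = 1; consequent (y) = 0.
1 → 0 = 0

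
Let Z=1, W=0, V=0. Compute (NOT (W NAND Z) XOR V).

Substituting: (NOT (0 NAND 1) XOR 0)
= 0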